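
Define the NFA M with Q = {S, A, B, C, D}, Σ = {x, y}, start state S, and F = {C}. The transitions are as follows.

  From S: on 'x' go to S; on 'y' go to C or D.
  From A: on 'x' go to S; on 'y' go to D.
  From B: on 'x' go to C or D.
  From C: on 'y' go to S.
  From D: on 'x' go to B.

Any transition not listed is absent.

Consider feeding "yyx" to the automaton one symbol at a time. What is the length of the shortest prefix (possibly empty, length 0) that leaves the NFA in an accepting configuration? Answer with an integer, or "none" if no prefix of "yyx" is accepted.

Start in {S}.
Read 'y': {S} → {C, D}.
None of the earlier sets intersect F, but {C, D} does.

1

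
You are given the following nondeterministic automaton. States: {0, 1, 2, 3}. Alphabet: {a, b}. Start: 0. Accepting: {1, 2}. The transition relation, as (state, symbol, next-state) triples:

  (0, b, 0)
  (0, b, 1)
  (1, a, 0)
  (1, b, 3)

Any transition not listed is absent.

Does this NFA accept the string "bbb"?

Yes

Start in {0}.
Read 'b': 0→{0, 1}; now {0, 1}.
Read 'b': 0→{0, 1}, 1→{3}; now {0, 1, 3}.
Read 'b': 0→{0, 1}, 1→{3}, 3→∅; now {0, 1, 3}.
The final set {0, 1, 3} contains the accepting state 1.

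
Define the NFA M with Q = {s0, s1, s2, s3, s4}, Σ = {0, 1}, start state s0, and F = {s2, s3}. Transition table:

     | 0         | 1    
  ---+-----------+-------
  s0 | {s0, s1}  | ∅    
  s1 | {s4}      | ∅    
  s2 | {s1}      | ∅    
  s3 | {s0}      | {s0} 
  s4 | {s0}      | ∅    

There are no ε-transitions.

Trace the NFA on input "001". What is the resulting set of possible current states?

Start in {s0}.
Read '0': s0→{s0, s1}; now {s0, s1}.
Read '0': s0→{s0, s1}, s1→{s4}; now {s0, s1, s4}.
Read '1': s0→∅, s1→∅, s4→∅; now ∅.

∅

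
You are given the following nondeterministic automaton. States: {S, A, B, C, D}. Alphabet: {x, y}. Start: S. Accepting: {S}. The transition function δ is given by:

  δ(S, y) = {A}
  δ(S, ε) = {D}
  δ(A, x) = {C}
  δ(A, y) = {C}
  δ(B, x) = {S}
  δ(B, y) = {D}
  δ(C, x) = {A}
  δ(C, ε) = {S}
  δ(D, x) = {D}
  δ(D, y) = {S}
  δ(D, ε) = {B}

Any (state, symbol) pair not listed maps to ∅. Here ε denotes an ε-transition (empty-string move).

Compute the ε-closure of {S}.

{S, B, D}

Begin with {S}.
ε-move S → D; add D.
ε-move D → B; add B.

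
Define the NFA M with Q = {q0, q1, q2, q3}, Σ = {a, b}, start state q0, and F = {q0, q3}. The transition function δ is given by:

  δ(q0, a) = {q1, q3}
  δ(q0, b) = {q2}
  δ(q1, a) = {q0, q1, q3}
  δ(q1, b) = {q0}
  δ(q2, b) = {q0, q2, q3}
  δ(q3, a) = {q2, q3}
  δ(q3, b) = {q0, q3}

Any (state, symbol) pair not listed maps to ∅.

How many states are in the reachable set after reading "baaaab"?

0

Start in {q0}.
Read 'b': {q0} → {q2}.
Read 'a': {q2} → ∅.
The set is empty and remains empty for the remaining 4 symbols.
That set has 0 states.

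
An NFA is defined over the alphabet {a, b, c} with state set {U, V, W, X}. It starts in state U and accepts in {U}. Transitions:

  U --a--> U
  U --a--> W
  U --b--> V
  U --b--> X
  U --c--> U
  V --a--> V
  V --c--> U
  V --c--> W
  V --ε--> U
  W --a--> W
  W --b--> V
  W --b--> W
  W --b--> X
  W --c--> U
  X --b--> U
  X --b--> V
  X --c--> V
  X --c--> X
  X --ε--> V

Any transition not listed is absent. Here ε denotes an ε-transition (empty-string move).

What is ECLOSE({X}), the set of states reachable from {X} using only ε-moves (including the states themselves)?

Begin with {X}.
ε-move X → V; add V.
ε-move V → U; add U.

{U, V, X}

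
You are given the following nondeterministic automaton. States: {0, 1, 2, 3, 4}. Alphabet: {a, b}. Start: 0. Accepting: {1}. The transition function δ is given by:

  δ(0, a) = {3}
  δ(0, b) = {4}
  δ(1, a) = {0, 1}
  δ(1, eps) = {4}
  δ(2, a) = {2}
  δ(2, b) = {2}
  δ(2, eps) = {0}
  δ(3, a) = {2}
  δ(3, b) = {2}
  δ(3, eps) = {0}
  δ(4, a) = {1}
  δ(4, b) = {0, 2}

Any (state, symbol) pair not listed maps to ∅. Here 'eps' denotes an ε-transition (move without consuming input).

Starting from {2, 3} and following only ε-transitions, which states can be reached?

{0, 2, 3}

Begin with {2, 3}.
ε-move 3 → 0; add 0.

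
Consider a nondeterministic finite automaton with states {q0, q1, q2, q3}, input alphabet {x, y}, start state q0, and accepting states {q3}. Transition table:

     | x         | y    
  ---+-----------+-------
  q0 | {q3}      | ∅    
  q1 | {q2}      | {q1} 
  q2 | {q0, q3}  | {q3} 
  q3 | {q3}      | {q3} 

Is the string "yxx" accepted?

No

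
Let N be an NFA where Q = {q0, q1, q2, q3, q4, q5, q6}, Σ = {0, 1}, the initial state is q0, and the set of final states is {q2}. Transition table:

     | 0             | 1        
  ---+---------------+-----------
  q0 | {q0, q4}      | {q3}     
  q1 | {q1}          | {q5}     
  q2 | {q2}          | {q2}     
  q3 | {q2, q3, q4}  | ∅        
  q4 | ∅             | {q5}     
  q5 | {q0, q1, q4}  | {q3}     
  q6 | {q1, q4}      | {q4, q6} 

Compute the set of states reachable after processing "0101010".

Start in {q0}.
Read '0': {q0} → {q0, q4}.
Read '1': {q0, q4} → {q3, q5}.
Read '0': {q3, q5} → {q0, q1, q2, q3, q4}.
Read '1': {q0, q1, q2, q3, q4} → {q2, q3, q5}.
Read '0': {q2, q3, q5} → {q0, q1, q2, q3, q4}.
Read '1': {q0, q1, q2, q3, q4} → {q2, q3, q5}.
Read '0': {q2, q3, q5} → {q0, q1, q2, q3, q4}.

{q0, q1, q2, q3, q4}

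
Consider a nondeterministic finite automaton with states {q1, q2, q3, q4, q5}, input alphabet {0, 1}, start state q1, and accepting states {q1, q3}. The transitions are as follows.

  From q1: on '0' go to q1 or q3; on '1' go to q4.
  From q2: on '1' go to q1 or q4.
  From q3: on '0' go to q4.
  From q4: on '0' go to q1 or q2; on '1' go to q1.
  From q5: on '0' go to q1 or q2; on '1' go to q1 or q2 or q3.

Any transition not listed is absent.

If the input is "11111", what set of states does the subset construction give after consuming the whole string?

{q4}

Start in {q1}.
Read '1': q1→{q4}; now {q4}.
Read '1': q4→{q1}; now {q1}.
Read '1': q1→{q4}; now {q4}.
Read '1': q4→{q1}; now {q1}.
Read '1': q1→{q4}; now {q4}.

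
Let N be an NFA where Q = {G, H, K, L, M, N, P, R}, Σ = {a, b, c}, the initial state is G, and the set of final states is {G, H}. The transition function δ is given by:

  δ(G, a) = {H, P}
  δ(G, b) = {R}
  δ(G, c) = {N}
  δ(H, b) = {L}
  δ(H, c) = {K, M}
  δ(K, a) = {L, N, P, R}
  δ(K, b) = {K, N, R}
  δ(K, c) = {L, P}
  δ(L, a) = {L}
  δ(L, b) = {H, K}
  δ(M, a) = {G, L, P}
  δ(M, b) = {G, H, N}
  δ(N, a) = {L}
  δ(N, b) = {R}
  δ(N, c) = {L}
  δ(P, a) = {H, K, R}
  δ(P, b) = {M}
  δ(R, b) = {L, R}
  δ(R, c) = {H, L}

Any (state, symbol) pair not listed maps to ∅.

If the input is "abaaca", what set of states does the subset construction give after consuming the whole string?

Start in {G}.
Read 'a': G→{H, P}; now {H, P}.
Read 'b': H→{L}, P→{M}; now {L, M}.
Read 'a': L→{L}, M→{G, L, P}; now {G, L, P}.
Read 'a': G→{H, P}, L→{L}, P→{H, K, R}; now {H, K, L, P, R}.
Read 'c': H→{K, M}, K→{L, P}, L→∅, P→∅, R→{H, L}; now {H, K, L, M, P}.
Read 'a': H→∅, K→{L, N, P, R}, L→{L}, M→{G, L, P}, P→{H, K, R}; now {G, H, K, L, N, P, R}.

{G, H, K, L, N, P, R}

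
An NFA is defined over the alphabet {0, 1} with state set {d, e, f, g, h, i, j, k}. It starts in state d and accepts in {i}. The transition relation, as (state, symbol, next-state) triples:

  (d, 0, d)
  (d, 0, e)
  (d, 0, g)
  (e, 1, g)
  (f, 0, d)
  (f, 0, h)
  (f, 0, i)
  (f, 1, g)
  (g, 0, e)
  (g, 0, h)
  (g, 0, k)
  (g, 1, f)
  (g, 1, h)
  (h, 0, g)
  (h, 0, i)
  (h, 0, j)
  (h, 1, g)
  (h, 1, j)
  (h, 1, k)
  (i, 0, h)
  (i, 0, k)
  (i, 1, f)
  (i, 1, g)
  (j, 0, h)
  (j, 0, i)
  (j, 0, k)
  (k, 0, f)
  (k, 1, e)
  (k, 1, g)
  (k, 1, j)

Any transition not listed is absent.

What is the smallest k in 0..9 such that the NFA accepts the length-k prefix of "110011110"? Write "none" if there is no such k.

none

Start in {d}.
Read '1': d→∅; now ∅.
The set is empty and remains empty for the remaining 8 symbols.
No reachable set along the way intersects F.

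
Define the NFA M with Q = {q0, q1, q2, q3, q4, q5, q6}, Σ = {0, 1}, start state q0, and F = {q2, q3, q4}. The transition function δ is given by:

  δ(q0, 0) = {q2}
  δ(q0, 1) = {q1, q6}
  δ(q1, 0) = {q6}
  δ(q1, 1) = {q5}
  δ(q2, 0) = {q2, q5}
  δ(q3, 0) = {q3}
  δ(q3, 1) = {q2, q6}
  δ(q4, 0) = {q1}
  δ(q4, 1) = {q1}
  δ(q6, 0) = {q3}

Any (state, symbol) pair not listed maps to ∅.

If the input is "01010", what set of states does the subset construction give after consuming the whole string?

∅

Start in {q0}.
Read '0': {q0} → {q2}.
Read '1': {q2} → ∅.
The set is empty and remains empty for the remaining 3 symbols.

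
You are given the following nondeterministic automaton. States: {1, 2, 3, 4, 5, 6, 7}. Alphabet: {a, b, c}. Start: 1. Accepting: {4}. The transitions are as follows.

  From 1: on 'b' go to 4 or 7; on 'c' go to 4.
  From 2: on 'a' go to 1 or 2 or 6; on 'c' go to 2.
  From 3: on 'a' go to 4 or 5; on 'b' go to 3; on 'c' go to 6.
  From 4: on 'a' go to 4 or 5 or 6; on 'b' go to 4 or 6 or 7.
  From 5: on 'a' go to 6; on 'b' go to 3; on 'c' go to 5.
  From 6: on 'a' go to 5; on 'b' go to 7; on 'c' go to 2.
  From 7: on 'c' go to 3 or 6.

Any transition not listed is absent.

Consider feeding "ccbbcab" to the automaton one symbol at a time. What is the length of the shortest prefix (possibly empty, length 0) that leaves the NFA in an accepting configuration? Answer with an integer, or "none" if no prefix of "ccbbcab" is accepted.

1

Start in {1}.
Read 'c': 1→{4}; now {4}.
None of the earlier sets intersect F, but {4} does.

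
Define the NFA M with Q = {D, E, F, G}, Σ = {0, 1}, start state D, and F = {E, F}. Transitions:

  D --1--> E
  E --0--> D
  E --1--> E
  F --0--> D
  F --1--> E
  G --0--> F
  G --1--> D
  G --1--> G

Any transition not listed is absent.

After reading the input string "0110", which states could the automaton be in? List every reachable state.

∅

Start in {D}.
Read '0': D→∅; now ∅.
The set is empty and remains empty for the remaining 3 symbols.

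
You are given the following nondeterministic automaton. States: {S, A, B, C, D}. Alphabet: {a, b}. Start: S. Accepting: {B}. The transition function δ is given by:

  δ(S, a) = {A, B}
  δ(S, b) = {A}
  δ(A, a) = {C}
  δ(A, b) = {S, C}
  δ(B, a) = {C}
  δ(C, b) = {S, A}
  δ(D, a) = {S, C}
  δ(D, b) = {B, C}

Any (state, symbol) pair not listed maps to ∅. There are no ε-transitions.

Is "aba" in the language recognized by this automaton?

Yes

Start in {S}.
Read 'a': S→{A, B}; now {A, B}.
Read 'b': A→{S, C}, B→∅; now {S, C}.
Read 'a': S→{A, B}, C→∅; now {A, B}.
The final set {A, B} contains the accepting state B.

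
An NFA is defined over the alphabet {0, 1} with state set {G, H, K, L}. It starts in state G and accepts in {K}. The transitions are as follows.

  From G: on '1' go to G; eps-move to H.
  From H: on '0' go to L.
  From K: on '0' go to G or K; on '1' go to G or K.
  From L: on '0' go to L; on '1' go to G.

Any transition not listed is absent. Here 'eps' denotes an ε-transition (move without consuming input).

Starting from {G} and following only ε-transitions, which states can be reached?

{G, H}

Begin with {G}.
ε-move G → H; add H.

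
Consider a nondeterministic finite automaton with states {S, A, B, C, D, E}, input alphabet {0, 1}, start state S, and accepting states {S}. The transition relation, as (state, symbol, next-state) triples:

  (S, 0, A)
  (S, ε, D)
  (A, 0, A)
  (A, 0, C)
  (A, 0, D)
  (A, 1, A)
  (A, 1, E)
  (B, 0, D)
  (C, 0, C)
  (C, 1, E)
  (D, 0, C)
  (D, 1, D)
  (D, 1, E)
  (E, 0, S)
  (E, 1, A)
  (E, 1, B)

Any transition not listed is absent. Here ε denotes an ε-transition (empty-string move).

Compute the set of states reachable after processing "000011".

Start: ε-closure({S}) = {S, D}.
Read '0': {S, D} → {A, C}.
Read '0': {A, C} → {A, C, D}.
Read '0': {A, C, D} → {A, C, D}.
Read '0': {A, C, D} → {A, C, D}.
Read '1': {A, C, D} → {A, D, E}.
Read '1': {A, D, E} → {A, B, D, E}.

{A, B, D, E}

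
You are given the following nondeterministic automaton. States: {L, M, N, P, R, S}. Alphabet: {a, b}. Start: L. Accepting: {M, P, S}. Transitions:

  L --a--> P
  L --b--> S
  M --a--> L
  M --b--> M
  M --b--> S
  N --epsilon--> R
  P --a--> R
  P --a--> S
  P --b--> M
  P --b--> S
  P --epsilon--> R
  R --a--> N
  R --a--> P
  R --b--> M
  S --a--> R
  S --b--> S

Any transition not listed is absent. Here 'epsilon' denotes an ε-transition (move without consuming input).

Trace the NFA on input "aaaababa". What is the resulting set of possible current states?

{L, R}

Start in {L}.
Read 'a': L→{P}; union {P}; ε-closure = {P, R}.
Read 'a': P→{R, S}, R→{N, P}; now {N, P, R, S}.
Read 'a': N→∅, P→{R, S}, R→{N, P}, S→{R}; now {N, P, R, S}.
Read 'a': N→∅, P→{R, S}, R→{N, P}, S→{R}; now {N, P, R, S}.
Read 'b': N→∅, P→{M, S}, R→{M}, S→{S}; now {M, S}.
Read 'a': M→{L}, S→{R}; now {L, R}.
Read 'b': L→{S}, R→{M}; now {M, S}.
Read 'a': M→{L}, S→{R}; now {L, R}.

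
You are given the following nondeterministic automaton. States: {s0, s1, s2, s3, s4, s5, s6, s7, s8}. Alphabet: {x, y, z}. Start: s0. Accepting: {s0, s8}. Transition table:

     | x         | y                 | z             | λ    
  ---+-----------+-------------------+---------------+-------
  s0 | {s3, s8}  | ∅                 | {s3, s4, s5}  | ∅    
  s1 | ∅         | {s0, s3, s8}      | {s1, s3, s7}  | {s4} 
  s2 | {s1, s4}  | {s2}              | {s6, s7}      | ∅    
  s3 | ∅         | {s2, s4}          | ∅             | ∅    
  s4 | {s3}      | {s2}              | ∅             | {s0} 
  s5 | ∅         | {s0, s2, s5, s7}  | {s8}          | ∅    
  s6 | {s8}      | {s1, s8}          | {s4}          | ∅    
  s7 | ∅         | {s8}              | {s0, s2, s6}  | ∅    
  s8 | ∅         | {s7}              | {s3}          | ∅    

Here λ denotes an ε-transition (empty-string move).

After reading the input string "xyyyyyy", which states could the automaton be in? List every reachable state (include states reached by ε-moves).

{s2, s8}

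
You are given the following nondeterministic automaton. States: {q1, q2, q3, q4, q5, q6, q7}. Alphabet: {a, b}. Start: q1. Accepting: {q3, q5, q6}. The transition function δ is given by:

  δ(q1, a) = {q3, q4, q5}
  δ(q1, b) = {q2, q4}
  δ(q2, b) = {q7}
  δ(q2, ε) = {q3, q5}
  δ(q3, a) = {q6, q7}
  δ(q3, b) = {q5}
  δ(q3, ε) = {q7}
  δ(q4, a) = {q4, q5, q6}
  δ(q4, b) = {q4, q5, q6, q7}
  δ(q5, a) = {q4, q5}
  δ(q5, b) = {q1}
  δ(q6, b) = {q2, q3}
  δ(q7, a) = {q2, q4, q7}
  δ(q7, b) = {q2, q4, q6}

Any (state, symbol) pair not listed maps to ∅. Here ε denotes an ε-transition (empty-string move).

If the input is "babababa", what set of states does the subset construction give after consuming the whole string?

{q2, q3, q4, q5, q6, q7}

Start in {q1}.
Read 'b': q1→{q2, q4}; union {q2, q4}; ε-closure = {q2, q3, q4, q5, q7}.
Read 'a': q2→∅, q3→{q6, q7}, q4→{q4, q5, q6}, q5→{q4, q5}, q7→{q2, q4, q7}; union {q2, q4, q5, q6, q7}; ε-closure = {q2, q3, q4, q5, q6, q7}.
Read 'b': q2→{q7}, q3→{q5}, q4→{q4, q5, q6, q7}, q5→{q1}, q6→{q2, q3}, q7→{q2, q4, q6}; now {q1, q2, q3, q4, q5, q6, q7}.
Read 'a': q1→{q3, q4, q5}, q2→∅, q3→{q6, q7}, q4→{q4, q5, q6}, q5→{q4, q5}, q6→∅, q7→{q2, q4, q7}; now {q2, q3, q4, q5, q6, q7}.
Read 'b': q2→{q7}, q3→{q5}, q4→{q4, q5, q6, q7}, q5→{q1}, q6→{q2, q3}, q7→{q2, q4, q6}; now {q1, q2, q3, q4, q5, q6, q7}.
Read 'a': q1→{q3, q4, q5}, q2→∅, q3→{q6, q7}, q4→{q4, q5, q6}, q5→{q4, q5}, q6→∅, q7→{q2, q4, q7}; now {q2, q3, q4, q5, q6, q7}.
Read 'b': q2→{q7}, q3→{q5}, q4→{q4, q5, q6, q7}, q5→{q1}, q6→{q2, q3}, q7→{q2, q4, q6}; now {q1, q2, q3, q4, q5, q6, q7}.
Read 'a': q1→{q3, q4, q5}, q2→∅, q3→{q6, q7}, q4→{q4, q5, q6}, q5→{q4, q5}, q6→∅, q7→{q2, q4, q7}; now {q2, q3, q4, q5, q6, q7}.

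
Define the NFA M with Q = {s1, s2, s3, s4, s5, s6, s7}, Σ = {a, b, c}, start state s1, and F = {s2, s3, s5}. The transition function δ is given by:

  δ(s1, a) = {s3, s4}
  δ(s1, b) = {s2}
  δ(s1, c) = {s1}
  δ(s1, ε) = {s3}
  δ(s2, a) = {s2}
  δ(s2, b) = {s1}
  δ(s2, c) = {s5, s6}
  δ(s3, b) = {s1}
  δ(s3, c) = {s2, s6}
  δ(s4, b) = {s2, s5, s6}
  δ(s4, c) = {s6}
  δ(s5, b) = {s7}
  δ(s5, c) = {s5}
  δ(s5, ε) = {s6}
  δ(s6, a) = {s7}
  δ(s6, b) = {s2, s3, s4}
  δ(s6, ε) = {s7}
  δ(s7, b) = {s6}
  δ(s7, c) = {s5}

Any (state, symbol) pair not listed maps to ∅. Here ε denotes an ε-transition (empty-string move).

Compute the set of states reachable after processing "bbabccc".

{s1, s2, s3, s5, s6, s7}

Start: ε-closure({s1}) = {s1, s3}.
Read 'b': s1→{s2}, s3→{s1}; union {s1, s2}; ε-closure = {s1, s2, s3}.
Read 'b': s1→{s2}, s2→{s1}, s3→{s1}; union {s1, s2}; ε-closure = {s1, s2, s3}.
Read 'a': s1→{s3, s4}, s2→{s2}, s3→∅; now {s2, s3, s4}.
Read 'b': s2→{s1}, s3→{s1}, s4→{s2, s5, s6}; union {s1, s2, s5, s6}; ε-closure = {s1, s2, s3, s5, s6, s7}.
Read 'c': s1→{s1}, s2→{s5, s6}, s3→{s2, s6}, s5→{s5}, s6→∅, s7→{s5}; union {s1, s2, s5, s6}; ε-closure = {s1, s2, s3, s5, s6, s7}.
Read 'c': s1→{s1}, s2→{s5, s6}, s3→{s2, s6}, s5→{s5}, s6→∅, s7→{s5}; union {s1, s2, s5, s6}; ε-closure = {s1, s2, s3, s5, s6, s7}.
Read 'c': s1→{s1}, s2→{s5, s6}, s3→{s2, s6}, s5→{s5}, s6→∅, s7→{s5}; union {s1, s2, s5, s6}; ε-closure = {s1, s2, s3, s5, s6, s7}.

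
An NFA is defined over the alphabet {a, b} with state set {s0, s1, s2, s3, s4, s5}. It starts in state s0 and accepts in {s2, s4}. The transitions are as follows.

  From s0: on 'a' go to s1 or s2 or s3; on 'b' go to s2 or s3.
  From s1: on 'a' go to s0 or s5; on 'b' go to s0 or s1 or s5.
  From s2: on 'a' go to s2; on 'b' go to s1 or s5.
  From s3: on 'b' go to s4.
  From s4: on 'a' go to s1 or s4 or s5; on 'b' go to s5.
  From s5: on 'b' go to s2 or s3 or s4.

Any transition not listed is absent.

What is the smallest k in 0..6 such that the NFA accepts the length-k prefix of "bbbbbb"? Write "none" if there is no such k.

1

Start in {s0}.
Read 'b': {s0} → {s2, s3}.
None of the earlier sets intersect F, but {s2, s3} does.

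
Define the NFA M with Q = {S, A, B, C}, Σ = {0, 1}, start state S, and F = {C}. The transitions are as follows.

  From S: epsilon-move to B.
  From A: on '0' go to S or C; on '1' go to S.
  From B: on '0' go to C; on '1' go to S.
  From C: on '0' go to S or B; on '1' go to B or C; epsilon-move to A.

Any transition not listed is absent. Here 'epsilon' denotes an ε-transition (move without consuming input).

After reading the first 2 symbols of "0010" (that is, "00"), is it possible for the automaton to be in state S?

Yes

Start: ε-closure({S}) = {S, B}.
Read '0': S→∅, B→{C}; union {C}; ε-closure = {A, C}.
Read '0': A→{S, C}, C→{S, B}; union {S, B, C}; ε-closure = {S, A, B, C}.
State S is in {S, A, B, C}.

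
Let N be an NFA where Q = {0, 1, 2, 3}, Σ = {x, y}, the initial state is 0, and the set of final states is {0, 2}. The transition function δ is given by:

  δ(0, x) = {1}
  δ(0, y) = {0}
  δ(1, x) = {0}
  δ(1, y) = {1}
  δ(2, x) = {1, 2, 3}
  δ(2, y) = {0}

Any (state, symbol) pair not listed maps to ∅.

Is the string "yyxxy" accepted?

Start in {0}.
Read 'y': {0} → {0}.
Read 'y': {0} → {0}.
Read 'x': {0} → {1}.
Read 'x': {1} → {0}.
Read 'y': {0} → {0}.
The final set {0} contains the accepting state 0.

Yes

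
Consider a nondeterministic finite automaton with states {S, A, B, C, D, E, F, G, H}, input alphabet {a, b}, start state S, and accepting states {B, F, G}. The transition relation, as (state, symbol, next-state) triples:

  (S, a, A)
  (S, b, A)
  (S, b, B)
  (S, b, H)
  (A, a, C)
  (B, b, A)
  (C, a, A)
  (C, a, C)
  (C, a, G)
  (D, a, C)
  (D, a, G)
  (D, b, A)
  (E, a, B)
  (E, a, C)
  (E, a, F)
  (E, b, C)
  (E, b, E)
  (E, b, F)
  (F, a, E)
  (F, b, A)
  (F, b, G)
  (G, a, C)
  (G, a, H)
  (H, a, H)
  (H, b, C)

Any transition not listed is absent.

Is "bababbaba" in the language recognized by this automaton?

No

Start in {S}.
Read 'b': {S} → {A, B, H}.
Read 'a': {A, B, H} → {C, H}.
Read 'b': {C, H} → {C}.
Read 'a': {C} → {A, C, G}.
Read 'b': {A, C, G} → ∅.
The set is empty and remains empty for the remaining 4 symbols.
The final set ∅ contains no accepting state.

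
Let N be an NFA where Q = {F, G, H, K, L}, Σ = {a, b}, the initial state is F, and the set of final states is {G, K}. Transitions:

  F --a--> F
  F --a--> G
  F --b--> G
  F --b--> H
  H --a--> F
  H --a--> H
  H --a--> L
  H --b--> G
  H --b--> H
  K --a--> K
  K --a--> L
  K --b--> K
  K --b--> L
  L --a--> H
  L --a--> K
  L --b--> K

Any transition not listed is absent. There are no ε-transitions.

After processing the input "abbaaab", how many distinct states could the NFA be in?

4

Start in {F}.
Read 'a': F→{F, G}; now {F, G}.
Read 'b': F→{G, H}, G→∅; now {G, H}.
Read 'b': G→∅, H→{G, H}; now {G, H}.
Read 'a': G→∅, H→{F, H, L}; now {F, H, L}.
Read 'a': F→{F, G}, H→{F, H, L}, L→{H, K}; now {F, G, H, K, L}.
Read 'a': F→{F, G}, G→∅, H→{F, H, L}, K→{K, L}, L→{H, K}; now {F, G, H, K, L}.
Read 'b': F→{G, H}, G→∅, H→{G, H}, K→{K, L}, L→{K}; now {G, H, K, L}.
That set has 4 states.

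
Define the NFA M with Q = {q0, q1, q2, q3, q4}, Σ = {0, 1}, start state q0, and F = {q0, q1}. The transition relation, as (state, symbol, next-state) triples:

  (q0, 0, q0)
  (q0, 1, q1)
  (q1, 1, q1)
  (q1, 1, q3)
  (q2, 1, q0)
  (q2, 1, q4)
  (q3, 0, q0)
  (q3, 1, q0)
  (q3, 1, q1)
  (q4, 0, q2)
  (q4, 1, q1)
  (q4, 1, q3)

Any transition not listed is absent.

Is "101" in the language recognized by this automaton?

Start in {q0}.
Read '1': q0→{q1}; now {q1}.
Read '0': q1→∅; now ∅.
The set is empty and remains empty for the remaining 1 symbol.
The final set ∅ contains no accepting state.

No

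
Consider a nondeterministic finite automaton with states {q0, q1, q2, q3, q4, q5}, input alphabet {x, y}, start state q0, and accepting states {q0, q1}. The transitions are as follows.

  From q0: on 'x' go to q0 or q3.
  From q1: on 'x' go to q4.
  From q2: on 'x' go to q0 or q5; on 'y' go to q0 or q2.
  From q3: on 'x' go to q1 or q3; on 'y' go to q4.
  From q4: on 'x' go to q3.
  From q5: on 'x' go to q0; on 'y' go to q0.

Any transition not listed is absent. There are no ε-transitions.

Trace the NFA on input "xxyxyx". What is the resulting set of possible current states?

{q3}

Start in {q0}.
Read 'x': {q0} → {q0, q3}.
Read 'x': {q0, q3} → {q0, q1, q3}.
Read 'y': {q0, q1, q3} → {q4}.
Read 'x': {q4} → {q3}.
Read 'y': {q3} → {q4}.
Read 'x': {q4} → {q3}.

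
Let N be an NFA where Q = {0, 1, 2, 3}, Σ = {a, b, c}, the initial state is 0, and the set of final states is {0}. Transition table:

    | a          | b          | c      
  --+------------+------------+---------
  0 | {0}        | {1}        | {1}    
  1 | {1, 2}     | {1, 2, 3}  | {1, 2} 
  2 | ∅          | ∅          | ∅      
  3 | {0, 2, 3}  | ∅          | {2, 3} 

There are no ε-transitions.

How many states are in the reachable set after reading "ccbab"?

3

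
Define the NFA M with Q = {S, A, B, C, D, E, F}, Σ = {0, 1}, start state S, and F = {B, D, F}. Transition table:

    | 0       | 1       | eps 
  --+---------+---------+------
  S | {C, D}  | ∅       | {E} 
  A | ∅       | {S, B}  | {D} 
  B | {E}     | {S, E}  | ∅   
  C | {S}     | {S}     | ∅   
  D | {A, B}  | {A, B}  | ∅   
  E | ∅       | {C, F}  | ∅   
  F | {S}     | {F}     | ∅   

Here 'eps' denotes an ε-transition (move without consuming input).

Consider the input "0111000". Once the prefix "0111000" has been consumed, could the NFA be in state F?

Start: ε-closure({S}) = {S, E}.
Read '0': {S, E} → {C, D}.
Read '1': {C, D} → {S, A, B, D, E}.
Read '1': {S, A, B, D, E} → {S, A, B, C, D, E, F}.
Read '1': {S, A, B, C, D, E, F} → {S, A, B, C, D, E, F}.
Read '0': {S, A, B, C, D, E, F} → {S, A, B, C, D, E}.
Read '0': {S, A, B, C, D, E} → {S, A, B, C, D, E}.
Read '0': {S, A, B, C, D, E} → {S, A, B, C, D, E}.
State F is not in {S, A, B, C, D, E}.

No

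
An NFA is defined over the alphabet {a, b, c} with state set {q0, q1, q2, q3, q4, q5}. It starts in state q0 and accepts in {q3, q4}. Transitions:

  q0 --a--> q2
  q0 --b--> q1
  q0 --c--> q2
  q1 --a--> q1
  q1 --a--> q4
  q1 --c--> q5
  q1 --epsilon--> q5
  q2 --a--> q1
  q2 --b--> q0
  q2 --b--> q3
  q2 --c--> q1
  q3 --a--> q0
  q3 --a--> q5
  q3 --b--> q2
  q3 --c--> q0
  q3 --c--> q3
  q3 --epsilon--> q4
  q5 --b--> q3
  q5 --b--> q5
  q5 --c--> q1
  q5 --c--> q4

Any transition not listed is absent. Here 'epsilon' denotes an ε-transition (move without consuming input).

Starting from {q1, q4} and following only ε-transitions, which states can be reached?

{q1, q4, q5}

Begin with {q1, q4}.
ε-move q1 → q5; add q5.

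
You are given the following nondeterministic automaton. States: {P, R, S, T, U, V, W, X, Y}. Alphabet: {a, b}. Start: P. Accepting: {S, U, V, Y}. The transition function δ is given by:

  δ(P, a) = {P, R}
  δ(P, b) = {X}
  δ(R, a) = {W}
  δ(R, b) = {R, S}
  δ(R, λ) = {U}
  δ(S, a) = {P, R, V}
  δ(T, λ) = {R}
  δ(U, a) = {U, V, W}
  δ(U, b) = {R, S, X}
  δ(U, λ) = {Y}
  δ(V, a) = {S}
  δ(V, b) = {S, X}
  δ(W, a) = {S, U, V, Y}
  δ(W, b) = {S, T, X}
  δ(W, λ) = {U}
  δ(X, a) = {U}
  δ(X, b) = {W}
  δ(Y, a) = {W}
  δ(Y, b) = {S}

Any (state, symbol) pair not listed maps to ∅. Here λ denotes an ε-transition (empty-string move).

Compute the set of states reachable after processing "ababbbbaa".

Start in {P}.
Read 'a': {P} → {P, R, U, Y}.
Read 'b': {P, R, U, Y} → {R, S, U, X, Y}.
Read 'a': {R, S, U, X, Y} → {P, R, U, V, W, Y}.
Read 'b': {P, R, U, V, W, Y} → {R, S, T, U, X, Y}.
Read 'b': {R, S, T, U, X, Y} → {R, S, U, W, X, Y}.
Read 'b': {R, S, U, W, X, Y} → {R, S, T, U, W, X, Y}.
Read 'b': {R, S, T, U, W, X, Y} → {R, S, T, U, W, X, Y}.
Read 'a': {R, S, T, U, W, X, Y} → {P, R, S, U, V, W, Y}.
Read 'a': {P, R, S, U, V, W, Y} → {P, R, S, U, V, W, Y}.

{P, R, S, U, V, W, Y}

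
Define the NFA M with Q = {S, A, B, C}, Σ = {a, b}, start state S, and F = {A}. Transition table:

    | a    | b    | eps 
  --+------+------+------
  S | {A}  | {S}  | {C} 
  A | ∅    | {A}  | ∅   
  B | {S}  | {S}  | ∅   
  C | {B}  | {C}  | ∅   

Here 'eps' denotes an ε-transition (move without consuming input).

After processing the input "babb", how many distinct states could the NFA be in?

Start: ε-closure({S}) = {S, C}.
Read 'b': {S, C} → {S, C}.
Read 'a': {S, C} → {A, B}.
Read 'b': {A, B} → {S, A, C}.
Read 'b': {S, A, C} → {S, A, C}.
That set has 3 states.

3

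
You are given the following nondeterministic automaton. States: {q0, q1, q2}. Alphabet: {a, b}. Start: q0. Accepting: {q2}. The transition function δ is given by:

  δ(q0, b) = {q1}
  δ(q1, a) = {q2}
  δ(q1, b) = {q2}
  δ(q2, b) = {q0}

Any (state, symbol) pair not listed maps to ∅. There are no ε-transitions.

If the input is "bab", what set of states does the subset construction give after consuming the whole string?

{q0}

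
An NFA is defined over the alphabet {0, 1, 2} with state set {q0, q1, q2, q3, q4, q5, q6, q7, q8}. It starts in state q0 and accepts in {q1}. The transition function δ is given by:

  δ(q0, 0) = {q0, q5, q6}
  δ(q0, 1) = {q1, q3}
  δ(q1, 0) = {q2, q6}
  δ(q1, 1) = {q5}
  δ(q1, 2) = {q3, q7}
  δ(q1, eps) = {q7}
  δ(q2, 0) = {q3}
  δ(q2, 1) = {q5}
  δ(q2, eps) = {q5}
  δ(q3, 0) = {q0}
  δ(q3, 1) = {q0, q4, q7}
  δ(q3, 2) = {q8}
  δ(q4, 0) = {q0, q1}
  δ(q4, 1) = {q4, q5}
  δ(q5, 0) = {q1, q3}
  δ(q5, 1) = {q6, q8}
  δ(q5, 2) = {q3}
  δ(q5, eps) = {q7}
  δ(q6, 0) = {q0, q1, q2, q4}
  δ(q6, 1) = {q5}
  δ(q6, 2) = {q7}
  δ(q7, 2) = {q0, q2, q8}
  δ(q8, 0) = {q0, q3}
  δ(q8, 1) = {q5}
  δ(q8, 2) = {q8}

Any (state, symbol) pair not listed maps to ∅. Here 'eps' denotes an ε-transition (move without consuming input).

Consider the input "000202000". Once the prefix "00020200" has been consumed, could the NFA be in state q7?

Start in {q0}.
Read '0': {q0} → {q0, q5, q6, q7}.
Read '0': {q0, q5, q6, q7} → {q0, q1, q2, q3, q4, q5, q6, q7}.
Read '0': {q0, q1, q2, q3, q4, q5, q6, q7} → {q0, q1, q2, q3, q4, q5, q6, q7}.
Read '2': {q0, q1, q2, q3, q4, q5, q6, q7} → {q0, q2, q3, q5, q7, q8}.
Read '0': {q0, q2, q3, q5, q7, q8} → {q0, q1, q3, q5, q6, q7}.
Read '2': {q0, q1, q3, q5, q6, q7} → {q0, q2, q3, q5, q7, q8}.
Read '0': {q0, q2, q3, q5, q7, q8} → {q0, q1, q3, q5, q6, q7}.
Read '0': {q0, q1, q3, q5, q6, q7} → {q0, q1, q2, q3, q4, q5, q6, q7}.
State q7 is in {q0, q1, q2, q3, q4, q5, q6, q7}.

Yes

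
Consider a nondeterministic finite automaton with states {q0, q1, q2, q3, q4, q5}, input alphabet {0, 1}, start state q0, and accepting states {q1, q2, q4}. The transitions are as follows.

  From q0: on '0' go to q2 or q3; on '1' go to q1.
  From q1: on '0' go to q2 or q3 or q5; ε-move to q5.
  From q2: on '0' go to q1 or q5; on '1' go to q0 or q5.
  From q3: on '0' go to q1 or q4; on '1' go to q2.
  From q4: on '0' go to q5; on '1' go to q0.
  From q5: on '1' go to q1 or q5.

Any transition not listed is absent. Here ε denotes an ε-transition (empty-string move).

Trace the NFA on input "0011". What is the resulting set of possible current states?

Start in {q0}.
Read '0': q0→{q2, q3}; now {q2, q3}.
Read '0': q2→{q1, q5}, q3→{q1, q4}; now {q1, q4, q5}.
Read '1': q1→∅, q4→{q0}, q5→{q1, q5}; now {q0, q1, q5}.
Read '1': q0→{q1}, q1→∅, q5→{q1, q5}; now {q1, q5}.

{q1, q5}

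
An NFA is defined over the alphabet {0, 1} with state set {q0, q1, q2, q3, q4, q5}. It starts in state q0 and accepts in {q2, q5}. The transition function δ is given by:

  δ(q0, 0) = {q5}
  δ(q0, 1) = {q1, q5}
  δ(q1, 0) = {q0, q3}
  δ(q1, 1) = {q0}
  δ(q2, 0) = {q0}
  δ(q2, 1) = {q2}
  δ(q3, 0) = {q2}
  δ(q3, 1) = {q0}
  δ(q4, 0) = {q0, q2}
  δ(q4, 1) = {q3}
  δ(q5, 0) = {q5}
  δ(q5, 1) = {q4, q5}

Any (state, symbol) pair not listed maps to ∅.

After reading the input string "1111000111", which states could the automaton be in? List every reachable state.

Start in {q0}.
Read '1': q0→{q1, q5}; now {q1, q5}.
Read '1': q1→{q0}, q5→{q4, q5}; now {q0, q4, q5}.
Read '1': q0→{q1, q5}, q4→{q3}, q5→{q4, q5}; now {q1, q3, q4, q5}.
Read '1': q1→{q0}, q3→{q0}, q4→{q3}, q5→{q4, q5}; now {q0, q3, q4, q5}.
Read '0': q0→{q5}, q3→{q2}, q4→{q0, q2}, q5→{q5}; now {q0, q2, q5}.
Read '0': q0→{q5}, q2→{q0}, q5→{q5}; now {q0, q5}.
Read '0': q0→{q5}, q5→{q5}; now {q5}.
Read '1': q5→{q4, q5}; now {q4, q5}.
Read '1': q4→{q3}, q5→{q4, q5}; now {q3, q4, q5}.
Read '1': q3→{q0}, q4→{q3}, q5→{q4, q5}; now {q0, q3, q4, q5}.

{q0, q3, q4, q5}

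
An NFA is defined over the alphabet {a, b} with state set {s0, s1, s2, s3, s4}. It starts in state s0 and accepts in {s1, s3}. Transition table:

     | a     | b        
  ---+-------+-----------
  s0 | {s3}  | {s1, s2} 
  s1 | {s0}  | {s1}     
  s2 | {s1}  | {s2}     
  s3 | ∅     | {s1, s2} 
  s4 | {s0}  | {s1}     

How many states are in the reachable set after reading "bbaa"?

2

Start in {s0}.
Read 'b': {s0} → {s1, s2}.
Read 'b': {s1, s2} → {s1, s2}.
Read 'a': {s1, s2} → {s0, s1}.
Read 'a': {s0, s1} → {s0, s3}.
That set has 2 states.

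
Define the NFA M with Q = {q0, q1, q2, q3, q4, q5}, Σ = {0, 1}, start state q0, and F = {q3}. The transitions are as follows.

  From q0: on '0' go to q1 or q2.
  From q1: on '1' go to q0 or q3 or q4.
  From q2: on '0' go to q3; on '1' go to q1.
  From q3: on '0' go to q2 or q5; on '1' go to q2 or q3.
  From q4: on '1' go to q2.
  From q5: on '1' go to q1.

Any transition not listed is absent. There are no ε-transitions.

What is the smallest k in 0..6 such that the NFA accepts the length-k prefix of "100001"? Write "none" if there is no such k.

Start in {q0}.
Read '1': q0→∅; now ∅.
The set is empty and remains empty for the remaining 5 symbols.
No reachable set along the way intersects F.

none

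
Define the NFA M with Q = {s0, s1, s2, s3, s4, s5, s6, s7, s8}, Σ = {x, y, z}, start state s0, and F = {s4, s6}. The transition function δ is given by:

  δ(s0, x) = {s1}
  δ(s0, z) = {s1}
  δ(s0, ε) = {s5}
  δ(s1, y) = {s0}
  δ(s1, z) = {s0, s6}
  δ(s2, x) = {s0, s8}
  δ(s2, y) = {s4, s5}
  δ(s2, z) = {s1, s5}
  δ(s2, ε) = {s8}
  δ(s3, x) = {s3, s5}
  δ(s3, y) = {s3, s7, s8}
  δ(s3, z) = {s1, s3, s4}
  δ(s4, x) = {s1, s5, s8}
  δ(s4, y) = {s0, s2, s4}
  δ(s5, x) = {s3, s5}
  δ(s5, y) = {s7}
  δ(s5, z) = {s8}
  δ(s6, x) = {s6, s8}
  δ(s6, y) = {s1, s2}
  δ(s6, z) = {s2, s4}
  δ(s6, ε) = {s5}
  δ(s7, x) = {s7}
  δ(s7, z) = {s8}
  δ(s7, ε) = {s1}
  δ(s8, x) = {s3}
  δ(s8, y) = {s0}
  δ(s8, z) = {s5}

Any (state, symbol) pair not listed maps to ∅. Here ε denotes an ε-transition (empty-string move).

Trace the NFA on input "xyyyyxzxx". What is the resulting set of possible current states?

Start: ε-closure({s0}) = {s0, s5}.
Read 'x': {s0, s5} → {s1, s3, s5}.
Read 'y': {s1, s3, s5} → {s0, s1, s3, s5, s7, s8}.
Read 'y': {s0, s1, s3, s5, s7, s8} → {s0, s1, s3, s5, s7, s8}.
Read 'y': {s0, s1, s3, s5, s7, s8} → {s0, s1, s3, s5, s7, s8}.
Read 'y': {s0, s1, s3, s5, s7, s8} → {s0, s1, s3, s5, s7, s8}.
Read 'x': {s0, s1, s3, s5, s7, s8} → {s1, s3, s5, s7}.
Read 'z': {s1, s3, s5, s7} → {s0, s1, s3, s4, s5, s6, s8}.
Read 'x': {s0, s1, s3, s4, s5, s6, s8} → {s1, s3, s5, s6, s8}.
Read 'x': {s1, s3, s5, s6, s8} → {s3, s5, s6, s8}.

{s3, s5, s6, s8}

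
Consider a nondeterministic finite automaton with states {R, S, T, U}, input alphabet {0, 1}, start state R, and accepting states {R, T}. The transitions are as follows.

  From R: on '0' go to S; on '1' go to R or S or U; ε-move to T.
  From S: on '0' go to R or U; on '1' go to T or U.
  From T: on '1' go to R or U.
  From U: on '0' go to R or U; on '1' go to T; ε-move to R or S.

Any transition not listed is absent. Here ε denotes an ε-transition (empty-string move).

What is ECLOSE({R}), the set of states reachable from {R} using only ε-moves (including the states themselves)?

Begin with {R}.
ε-move R → T; add T.

{R, T}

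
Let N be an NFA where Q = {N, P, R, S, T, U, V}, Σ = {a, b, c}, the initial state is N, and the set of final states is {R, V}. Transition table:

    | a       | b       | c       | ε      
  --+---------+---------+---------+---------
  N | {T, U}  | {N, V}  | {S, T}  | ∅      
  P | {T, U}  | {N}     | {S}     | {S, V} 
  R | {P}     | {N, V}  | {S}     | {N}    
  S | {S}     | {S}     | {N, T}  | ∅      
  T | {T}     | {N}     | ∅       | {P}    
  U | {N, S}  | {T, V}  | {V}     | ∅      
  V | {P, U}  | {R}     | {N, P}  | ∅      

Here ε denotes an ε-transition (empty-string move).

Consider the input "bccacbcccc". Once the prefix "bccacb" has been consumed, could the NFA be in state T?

Start in {N}.
Read 'b': N→{N, V}; now {N, V}.
Read 'c': N→{S, T}, V→{N, P}; union {N, P, S, T}; ε-closure = {N, P, S, T, V}.
Read 'c': N→{S, T}, P→{S}, S→{N, T}, T→∅, V→{N, P}; union {N, P, S, T}; ε-closure = {N, P, S, T, V}.
Read 'a': N→{T, U}, P→{T, U}, S→{S}, T→{T}, V→{P, U}; union {P, S, T, U}; ε-closure = {P, S, T, U, V}.
Read 'c': P→{S}, S→{N, T}, T→∅, U→{V}, V→{N, P}; now {N, P, S, T, V}.
Read 'b': N→{N, V}, P→{N}, S→{S}, T→{N}, V→{R}; now {N, R, S, V}.
State T is not in {N, R, S, V}.

No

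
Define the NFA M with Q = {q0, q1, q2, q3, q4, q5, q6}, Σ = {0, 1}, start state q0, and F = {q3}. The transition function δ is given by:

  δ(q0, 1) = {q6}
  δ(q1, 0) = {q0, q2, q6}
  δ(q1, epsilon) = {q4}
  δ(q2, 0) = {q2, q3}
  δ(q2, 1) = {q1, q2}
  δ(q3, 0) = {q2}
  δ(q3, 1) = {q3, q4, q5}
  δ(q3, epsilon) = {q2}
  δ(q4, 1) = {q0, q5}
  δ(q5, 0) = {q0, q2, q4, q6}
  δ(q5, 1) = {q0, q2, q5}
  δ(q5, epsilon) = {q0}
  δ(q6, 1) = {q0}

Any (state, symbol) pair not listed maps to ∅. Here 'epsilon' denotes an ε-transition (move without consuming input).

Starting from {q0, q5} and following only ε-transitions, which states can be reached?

{q0, q5}

Begin with {q0, q5}.
No ε-moves leave this set, so the closure equals the set itself.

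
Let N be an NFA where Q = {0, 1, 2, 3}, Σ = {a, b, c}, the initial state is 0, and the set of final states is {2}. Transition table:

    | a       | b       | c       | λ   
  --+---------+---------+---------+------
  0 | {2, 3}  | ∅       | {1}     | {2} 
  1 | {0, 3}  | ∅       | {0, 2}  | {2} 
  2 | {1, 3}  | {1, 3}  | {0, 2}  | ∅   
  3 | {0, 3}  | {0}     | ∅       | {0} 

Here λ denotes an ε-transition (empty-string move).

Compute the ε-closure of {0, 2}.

{0, 2}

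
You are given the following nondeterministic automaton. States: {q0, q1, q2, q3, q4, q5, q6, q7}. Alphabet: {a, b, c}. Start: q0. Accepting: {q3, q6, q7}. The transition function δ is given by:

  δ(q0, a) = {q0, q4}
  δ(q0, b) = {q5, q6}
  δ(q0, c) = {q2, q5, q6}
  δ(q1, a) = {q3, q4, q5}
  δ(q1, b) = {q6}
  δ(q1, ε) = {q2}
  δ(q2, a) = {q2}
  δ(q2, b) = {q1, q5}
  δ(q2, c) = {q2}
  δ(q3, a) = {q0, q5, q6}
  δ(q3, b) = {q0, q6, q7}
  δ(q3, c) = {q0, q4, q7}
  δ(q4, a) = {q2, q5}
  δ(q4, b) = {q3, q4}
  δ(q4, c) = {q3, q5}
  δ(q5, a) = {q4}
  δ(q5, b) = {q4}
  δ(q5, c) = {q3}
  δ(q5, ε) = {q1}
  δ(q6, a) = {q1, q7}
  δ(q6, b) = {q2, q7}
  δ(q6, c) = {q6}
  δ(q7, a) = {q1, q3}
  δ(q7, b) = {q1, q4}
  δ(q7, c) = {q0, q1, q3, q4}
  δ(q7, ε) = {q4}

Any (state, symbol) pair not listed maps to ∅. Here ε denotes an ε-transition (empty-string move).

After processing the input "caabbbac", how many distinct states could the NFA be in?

8

Start in {q0}.
Read 'c': q0→{q2, q5, q6}; union {q2, q5, q6}; ε-closure = {q1, q2, q5, q6}.
Read 'a': q1→{q3, q4, q5}, q2→{q2}, q5→{q4}, q6→{q1, q7}; now {q1, q2, q3, q4, q5, q7}.
Read 'a': q1→{q3, q4, q5}, q2→{q2}, q3→{q0, q5, q6}, q4→{q2, q5}, q5→{q4}, q7→{q1, q3}; now {q0, q1, q2, q3, q4, q5, q6}.
Read 'b': q0→{q5, q6}, q1→{q6}, q2→{q1, q5}, q3→{q0, q6, q7}, q4→{q3, q4}, q5→{q4}, q6→{q2, q7}; now {q0, q1, q2, q3, q4, q5, q6, q7}.
Read 'b': q0→{q5, q6}, q1→{q6}, q2→{q1, q5}, q3→{q0, q6, q7}, q4→{q3, q4}, q5→{q4}, q6→{q2, q7}, q7→{q1, q4}; now {q0, q1, q2, q3, q4, q5, q6, q7}.
Read 'b': q0→{q5, q6}, q1→{q6}, q2→{q1, q5}, q3→{q0, q6, q7}, q4→{q3, q4}, q5→{q4}, q6→{q2, q7}, q7→{q1, q4}; now {q0, q1, q2, q3, q4, q5, q6, q7}.
Read 'a': q0→{q0, q4}, q1→{q3, q4, q5}, q2→{q2}, q3→{q0, q5, q6}, q4→{q2, q5}, q5→{q4}, q6→{q1, q7}, q7→{q1, q3}; now {q0, q1, q2, q3, q4, q5, q6, q7}.
Read 'c': q0→{q2, q5, q6}, q1→∅, q2→{q2}, q3→{q0, q4, q7}, q4→{q3, q5}, q5→{q3}, q6→{q6}, q7→{q0, q1, q3, q4}; now {q0, q1, q2, q3, q4, q5, q6, q7}.
That set has 8 states.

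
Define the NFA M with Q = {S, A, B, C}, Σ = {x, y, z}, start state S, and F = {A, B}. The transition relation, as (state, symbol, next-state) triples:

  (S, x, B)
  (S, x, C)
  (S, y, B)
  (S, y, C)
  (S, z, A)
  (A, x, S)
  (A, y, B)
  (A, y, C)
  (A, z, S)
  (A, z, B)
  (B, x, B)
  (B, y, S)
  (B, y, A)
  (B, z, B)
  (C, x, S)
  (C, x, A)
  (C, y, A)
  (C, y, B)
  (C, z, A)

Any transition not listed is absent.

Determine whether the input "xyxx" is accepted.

Yes

Start in {S}.
Read 'x': S→{B, C}; now {B, C}.
Read 'y': B→{S, A}, C→{A, B}; now {S, A, B}.
Read 'x': S→{B, C}, A→{S}, B→{B}; now {S, B, C}.
Read 'x': S→{B, C}, B→{B}, C→{S, A}; now {S, A, B, C}.
The final set {S, A, B, C} contains the accepting states A, B.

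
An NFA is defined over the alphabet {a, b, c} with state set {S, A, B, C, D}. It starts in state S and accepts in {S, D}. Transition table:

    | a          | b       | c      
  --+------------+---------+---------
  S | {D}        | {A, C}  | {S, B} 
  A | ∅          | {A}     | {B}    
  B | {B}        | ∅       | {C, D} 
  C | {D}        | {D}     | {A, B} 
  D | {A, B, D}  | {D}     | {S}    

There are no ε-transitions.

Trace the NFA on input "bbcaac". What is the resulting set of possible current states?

{S, B, C, D}

Start in {S}.
Read 'b': {S} → {A, C}.
Read 'b': {A, C} → {A, D}.
Read 'c': {A, D} → {S, B}.
Read 'a': {S, B} → {B, D}.
Read 'a': {B, D} → {A, B, D}.
Read 'c': {A, B, D} → {S, B, C, D}.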